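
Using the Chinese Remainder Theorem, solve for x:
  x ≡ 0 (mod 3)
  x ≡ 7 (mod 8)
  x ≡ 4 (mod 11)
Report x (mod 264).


Moduli 3, 8, 11 are pairwise coprime; by CRT there is a unique solution modulo M = 3 · 8 · 11 = 264.
Solve pairwise, accumulating the modulus:
  Start with x ≡ 0 (mod 3).
  Combine with x ≡ 7 (mod 8): since gcd(3, 8) = 1, we get a unique residue mod 24.
    Write x = 0 + 3·t and substitute into x ≡ 7 (mod 8): 3·t ≡ 7 − 0 = 7 (mod 8).
    The inverse of 3 mod 8 is 3 (since 3·3 = 9 = 1·8 + 1), so t ≡ 3·7 = 21 ≡ 5 (mod 8).
    Then x = 0 + 3·5 = 15, valid modulo lcm(3, 8) = 24: x ≡ 15 (mod 24).
  Combine with x ≡ 4 (mod 11): since gcd(24, 11) = 1, we get a unique residue mod 264.
    Write x = 15 + 24·t and substitute into x ≡ 4 (mod 11): 24·t ≡ 4 − 15 = -11 (mod 11).
    Reduce coefficients mod 11: 2·t ≡ 0 (mod 11).
    The inverse of 2 mod 11 is 6 (since 2·6 = 12 = 1·11 + 1), so t ≡ 6·0 = 0 ≡ 0 (mod 11).
    Then x = 15 + 24·0 = 15, valid modulo lcm(24, 11) = 264: x ≡ 15 (mod 264).
Verify: 15 mod 3 = 0 ✓, 15 mod 8 = 7 ✓, 15 mod 11 = 4 ✓.

x ≡ 15 (mod 264).


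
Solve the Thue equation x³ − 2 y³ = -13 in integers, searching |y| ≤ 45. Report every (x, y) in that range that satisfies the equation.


The equation is x³ - 2y³ = -13. For fixed y, x³ = 2·y³ − 13, so a solution requires the RHS to be a perfect cube.
Strategy: iterate y from -45 to 45, compute RHS = 2·y³ − 13, and check whether it is a (positive or negative) perfect cube.
Check small values of y:
  y = 0: RHS = -13 is not a perfect cube.
  y = 1: RHS = -11 is not a perfect cube.
  y = -1: RHS = -15 is not a perfect cube.
  y = 2: RHS = 3 is not a perfect cube.
  y = -2: RHS = -29 is not a perfect cube.
  y = 3: RHS = 41 is not a perfect cube.
  y = -3: RHS = -67 is not a perfect cube.
Continuing the search up to |y| = 45 finds no solutions either.
No (x, y) in the scanned range satisfies the equation.

No integer solutions with |y| ≤ 45.


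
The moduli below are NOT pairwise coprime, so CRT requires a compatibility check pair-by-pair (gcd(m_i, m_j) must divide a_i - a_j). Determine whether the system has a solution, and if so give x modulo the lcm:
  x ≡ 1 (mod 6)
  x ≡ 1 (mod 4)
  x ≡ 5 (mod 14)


Moduli 6, 4, 14 are not pairwise coprime, so CRT works modulo lcm(m_i) when all pairwise compatibility conditions hold.
Pairwise compatibility: gcd(m_i, m_j) must divide a_i - a_j for every pair.
Merge one congruence at a time:
  Start: x ≡ 1 (mod 6).
  Combine with x ≡ 1 (mod 4): gcd(6, 4) = 2; 1 - 1 = 0, which IS divisible by 2, so compatible.
    Write x = 1 + 6·t and substitute into x ≡ 1 (mod 4): 6·t ≡ 1 − 1 = 0 (mod 4).
    Divide the congruence (and modulus) by g = 2: 3·t ≡ 0 (mod 2).
    Reduce coefficients mod 2: 1·t ≡ 0 (mod 2).
    So t ≡ 0 (mod 2).
    Then x = 1 + 6·0 = 1, valid modulo lcm(6, 4) = 12: x ≡ 1 (mod 12).
  Combine with x ≡ 5 (mod 14): gcd(12, 14) = 2; 5 - 1 = 4, which IS divisible by 2, so compatible.
    Write x = 1 + 12·t and substitute into x ≡ 5 (mod 14): 12·t ≡ 5 − 1 = 4 (mod 14).
    Divide the congruence (and modulus) by g = 2: 6·t ≡ 2 (mod 7).
    The inverse of 6 mod 7 is 6 (since 6·6 = 36 = 5·7 + 1), so t ≡ 6·2 = 12 ≡ 5 (mod 7).
    Then x = 1 + 12·5 = 61, valid modulo lcm(12, 14) = 84: x ≡ 61 (mod 84).
Verify: 61 mod 6 = 1, 61 mod 4 = 1, 61 mod 14 = 5.

x ≡ 61 (mod 84).


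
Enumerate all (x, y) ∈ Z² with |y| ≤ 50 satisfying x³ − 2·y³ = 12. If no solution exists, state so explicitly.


The equation is x³ - 2y³ = 12. For fixed y, x³ = 2·y³ + 12, so a solution requires the RHS to be a perfect cube.
Strategy: iterate y from -50 to 50, compute RHS = 2·y³ + 12, and check whether it is a (positive or negative) perfect cube.
Check small values of y:
  y = 0: RHS = 12 is not a perfect cube.
  y = 1: RHS = 14 is not a perfect cube.
  y = -1: RHS = 10 is not a perfect cube.
  y = 2: RHS = 28 is not a perfect cube.
  y = -2: RHS = -4 is not a perfect cube.
  y = 3: RHS = 66 is not a perfect cube.
  y = -3: RHS = -42 is not a perfect cube.
Continuing the search up to |y| = 50 finds no solutions either.
No (x, y) in the scanned range satisfies the equation.

No integer solutions with |y| ≤ 50.


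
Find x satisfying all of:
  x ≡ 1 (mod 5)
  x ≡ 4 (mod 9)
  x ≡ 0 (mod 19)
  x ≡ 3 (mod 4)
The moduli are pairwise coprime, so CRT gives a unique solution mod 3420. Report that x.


Product of moduli M = 5 · 9 · 19 · 4 = 3420.
Merge one congruence at a time:
  Start: x ≡ 1 (mod 5).
  Combine with x ≡ 4 (mod 9); new modulus lcm = 45.
    Write x = 1 + 5·t and substitute into x ≡ 4 (mod 9): 5·t ≡ 4 − 1 = 3 (mod 9).
    The inverse of 5 mod 9 is 2 (since 5·2 = 10 = 1·9 + 1), so t ≡ 2·3 = 6 ≡ 6 (mod 9).
    Then x = 1 + 5·6 = 31, valid modulo lcm(5, 9) = 45: x ≡ 31 (mod 45).
  Combine with x ≡ 0 (mod 19); new modulus lcm = 855.
    Write x = 31 + 45·t and substitute into x ≡ 0 (mod 19): 45·t ≡ 0 − 31 = -31 (mod 19).
    Reduce coefficients mod 19: 7·t ≡ 7 (mod 19).
    The inverse of 7 mod 19 is 11 (since 7·11 = 77 = 4·19 + 1), so t ≡ 11·7 = 77 ≡ 1 (mod 19).
    Then x = 31 + 45·1 = 76, valid modulo lcm(45, 19) = 855: x ≡ 76 (mod 855).
  Combine with x ≡ 3 (mod 4); new modulus lcm = 3420.
    Write x = 76 + 855·t and substitute into x ≡ 3 (mod 4): 855·t ≡ 3 − 76 = -73 (mod 4).
    Reduce coefficients mod 4: 3·t ≡ 3 (mod 4).
    The inverse of 3 mod 4 is 3 (since 3·3 = 9 = 2·4 + 1), so t ≡ 3·3 = 9 ≡ 1 (mod 4).
    Then x = 76 + 855·1 = 931, valid modulo lcm(855, 4) = 3420: x ≡ 931 (mod 3420).
Verify against each original: 931 mod 5 = 1, 931 mod 9 = 4, 931 mod 19 = 0, 931 mod 4 = 3.

x ≡ 931 (mod 3420).


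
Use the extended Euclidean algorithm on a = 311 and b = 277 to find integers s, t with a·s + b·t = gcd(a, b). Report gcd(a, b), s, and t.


Euclidean algorithm on (311, 277) — divide until remainder is 0:
  311 = 1 · 277 + 34
  277 = 8 · 34 + 5
  34 = 6 · 5 + 4
  5 = 1 · 4 + 1
  4 = 4 · 1 + 0
gcd(311, 277) = 1.
Track Bezout coefficients alongside the remainders: start with r₀ = 311 = a·1 + b·0 (s = 1, t = 0) and r₁ = 277 = a·0 + b·1 (s = 0, t = 1); each new remainder r_{k+1} = r_{k-1} − q_k·r_k inherits s_{k+1} = s_{k-1} − q_k·s_k, t_{k+1} = t_{k-1} − q_k·t_k, so r_k = a·s_k + b·t_k at every step:
  q = 1: r = 34, s = 1 − 1·0 = 1, t = 0 − 1·1 = -1  (check: 311·1 + 277·(-1) = 34)
  q = 8: r = 5, s = 0 − 8·1 = -8, t = 1 − 8·(-1) = 9  (check: 311·(-8) + 277·9 = 5)
  q = 6: r = 4, s = 1 − 6·(-8) = 49, t = -1 − 6·9 = -55  (check: 311·49 + 277·(-55) = 4)
  q = 1: r = 1, s = -8 − 1·49 = -57, t = 9 − 1·(-55) = 64  (check: 311·(-57) + 277·64 = 1)
The row with r = 1 (the gcd) gives the Bezout coefficients s = -57, t = 64.
Result: 311 · (-57) + 277 · (64) = 1.

gcd(311, 277) = 1; s = -57, t = 64 (check: 311·(-57) + 277·64 = 1).


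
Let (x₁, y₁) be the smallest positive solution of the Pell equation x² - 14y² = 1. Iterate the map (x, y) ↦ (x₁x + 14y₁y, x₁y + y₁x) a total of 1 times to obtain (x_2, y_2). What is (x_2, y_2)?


Step 1: Find the fundamental solution (x₁, y₁) of x² - 14y² = 1.
  Expand √14 as a continued fraction. a₀ = ⌊√14⌋ = 3; iterate m_{k+1} = d_k·a_k − m_k, d_{k+1} = (14 − m_{k+1}²)/d_k, a_{k+1} = ⌊(a₀ + m_{k+1})/d_{k+1}⌋ (starting m₀ = 0, d₀ = 1), with convergents p_k = a_k·p_{k-1} + p_{k-2}, q_k = a_k·q_{k-1} + q_{k-2} (p₋₁ = 1, q₋₁ = 0):
  k = 0: a₀ = 3; p₀/q₀ = 3/1; p₀² − 14·q₀² = 9 − 14 = -5.
  k = 1: m = 3, d = 5, a = ⌊(3 + 3)/5⌋ = 1; p/q = (1·3 + 1)/(1·1 + 0) = 4/1; p² − 14·q² = 16 − 14 = 2.
  k = 2: m = 2, d = 2, a = ⌊(3 + 2)/2⌋ = 2; p/q = (2·4 + 3)/(2·1 + 1) = 11/3; p² − 14·q² = 121 − 126 = -5.
  k = 3: m = 2, d = 5, a = ⌊(3 + 2)/5⌋ = 1; p/q = (1·11 + 4)/(1·3 + 1) = 15/4; p² − 14·q² = 225 − 224 = 1.
  The first convergent with p² − 14·q² = 1 gives the fundamental solution (x₁, y₁) = (15, 4).
Step 2: Apply the recurrence (x_{n+1}, y_{n+1}) = (x₁x_n + 14y₁y_n, x₁y_n + y₁x_n) repeatedly.
  From (x_1, y_1) = (15, 4): x_2 = 15·15 + 14·4·4 = 449; y_2 = 15·4 + 4·15 = 120.
Step 3: Verify x_2² - 14·y_2² = 201601 - 201600 = 1 (should be 1). ✓

(x_1, y_1) = (15, 4); (x_2, y_2) = (449, 120).


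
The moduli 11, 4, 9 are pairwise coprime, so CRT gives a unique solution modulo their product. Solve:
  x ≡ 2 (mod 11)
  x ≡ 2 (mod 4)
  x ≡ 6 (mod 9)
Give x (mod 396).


Moduli 11, 4, 9 are pairwise coprime; by CRT there is a unique solution modulo M = 11 · 4 · 9 = 396.
Solve pairwise, accumulating the modulus:
  Start with x ≡ 2 (mod 11).
  Combine with x ≡ 2 (mod 4): since gcd(11, 4) = 1, we get a unique residue mod 44.
    Write x = 2 + 11·t and substitute into x ≡ 2 (mod 4): 11·t ≡ 2 − 2 = 0 (mod 4).
    Reduce coefficients mod 4: 3·t ≡ 0 (mod 4).
    The inverse of 3 mod 4 is 3 (since 3·3 = 9 = 2·4 + 1), so t ≡ 3·0 = 0 ≡ 0 (mod 4).
    Then x = 2 + 11·0 = 2, valid modulo lcm(11, 4) = 44: x ≡ 2 (mod 44).
  Combine with x ≡ 6 (mod 9): since gcd(44, 9) = 1, we get a unique residue mod 396.
    Write x = 2 + 44·t and substitute into x ≡ 6 (mod 9): 44·t ≡ 6 − 2 = 4 (mod 9).
    Reduce coefficients mod 9: 8·t ≡ 4 (mod 9).
    The inverse of 8 mod 9 is 8 (since 8·8 = 64 = 7·9 + 1), so t ≡ 8·4 = 32 ≡ 5 (mod 9).
    Then x = 2 + 44·5 = 222, valid modulo lcm(44, 9) = 396: x ≡ 222 (mod 396).
Verify: 222 mod 11 = 2 ✓, 222 mod 4 = 2 ✓, 222 mod 9 = 6 ✓.

x ≡ 222 (mod 396).


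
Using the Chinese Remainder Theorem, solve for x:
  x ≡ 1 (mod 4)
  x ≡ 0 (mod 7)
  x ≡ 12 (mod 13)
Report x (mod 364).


Moduli 4, 7, 13 are pairwise coprime; by CRT there is a unique solution modulo M = 4 · 7 · 13 = 364.
Solve pairwise, accumulating the modulus:
  Start with x ≡ 1 (mod 4).
  Combine with x ≡ 0 (mod 7): since gcd(4, 7) = 1, we get a unique residue mod 28.
    Write x = 1 + 4·t and substitute into x ≡ 0 (mod 7): 4·t ≡ 0 − 1 = -1 (mod 7).
    Reduce coefficients mod 7: 4·t ≡ 6 (mod 7).
    The inverse of 4 mod 7 is 2 (since 4·2 = 8 = 1·7 + 1), so t ≡ 2·6 = 12 ≡ 5 (mod 7).
    Then x = 1 + 4·5 = 21, valid modulo lcm(4, 7) = 28: x ≡ 21 (mod 28).
  Combine with x ≡ 12 (mod 13): since gcd(28, 13) = 1, we get a unique residue mod 364.
    Write x = 21 + 28·t and substitute into x ≡ 12 (mod 13): 28·t ≡ 12 − 21 = -9 (mod 13).
    Reduce coefficients mod 13: 2·t ≡ 4 (mod 13).
    The inverse of 2 mod 13 is 7 (since 2·7 = 14 = 1·13 + 1), so t ≡ 7·4 = 28 ≡ 2 (mod 13).
    Then x = 21 + 28·2 = 77, valid modulo lcm(28, 13) = 364: x ≡ 77 (mod 364).
Verify: 77 mod 4 = 1 ✓, 77 mod 7 = 0 ✓, 77 mod 13 = 12 ✓.

x ≡ 77 (mod 364).


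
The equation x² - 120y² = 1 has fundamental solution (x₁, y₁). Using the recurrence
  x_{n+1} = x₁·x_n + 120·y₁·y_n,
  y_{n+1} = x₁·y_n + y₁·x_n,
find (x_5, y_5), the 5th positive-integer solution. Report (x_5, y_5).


Step 1: Find the fundamental solution (x₁, y₁) of x² - 120y² = 1.
  Expand √120 as a continued fraction. a₀ = ⌊√120⌋ = 10; iterate m_{k+1} = d_k·a_k − m_k, d_{k+1} = (120 − m_{k+1}²)/d_k, a_{k+1} = ⌊(a₀ + m_{k+1})/d_{k+1}⌋ (starting m₀ = 0, d₀ = 1), with convergents p_k = a_k·p_{k-1} + p_{k-2}, q_k = a_k·q_{k-1} + q_{k-2} (p₋₁ = 1, q₋₁ = 0):
  k = 0: a₀ = 10; p₀/q₀ = 10/1; p₀² − 120·q₀² = 100 − 120 = -20.
  k = 1: m = 10, d = 20, a = ⌊(10 + 10)/20⌋ = 1; p/q = (1·10 + 1)/(1·1 + 0) = 11/1; p² − 120·q² = 121 − 120 = 1.
  The first convergent with p² − 120·q² = 1 gives the fundamental solution (x₁, y₁) = (11, 1).
Step 2: Apply the recurrence (x_{n+1}, y_{n+1}) = (x₁x_n + 120y₁y_n, x₁y_n + y₁x_n) repeatedly.
  From (x_1, y_1) = (11, 1): x_2 = 11·11 + 120·1·1 = 241; y_2 = 11·1 + 1·11 = 22.
  From (x_2, y_2) = (241, 22): x_3 = 11·241 + 120·1·22 = 5291; y_3 = 11·22 + 1·241 = 483.
  From (x_3, y_3) = (5291, 483): x_4 = 11·5291 + 120·1·483 = 116161; y_4 = 11·483 + 1·5291 = 10604.
  From (x_4, y_4) = (116161, 10604): x_5 = 11·116161 + 120·1·10604 = 2550251; y_5 = 11·10604 + 1·116161 = 232805.
Step 3: Verify x_5² - 120·y_5² = 6503780163001 - 6503780163000 = 1 (should be 1). ✓

(x_1, y_1) = (11, 1); (x_5, y_5) = (2550251, 232805).


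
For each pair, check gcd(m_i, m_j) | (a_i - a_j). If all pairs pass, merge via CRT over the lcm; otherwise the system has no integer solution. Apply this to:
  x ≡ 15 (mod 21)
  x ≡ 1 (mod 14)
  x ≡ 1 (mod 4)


Moduli 21, 14, 4 are not pairwise coprime, so CRT works modulo lcm(m_i) when all pairwise compatibility conditions hold.
Pairwise compatibility: gcd(m_i, m_j) must divide a_i - a_j for every pair.
Merge one congruence at a time:
  Start: x ≡ 15 (mod 21).
  Combine with x ≡ 1 (mod 14): gcd(21, 14) = 7; 1 - 15 = -14, which IS divisible by 7, so compatible.
    Write x = 15 + 21·t and substitute into x ≡ 1 (mod 14): 21·t ≡ 1 − 15 = -14 (mod 14).
    Divide the congruence (and modulus) by g = 7: 3·t ≡ -2 (mod 2).
    Reduce coefficients mod 2: 1·t ≡ 0 (mod 2).
    So t ≡ 0 (mod 2).
    Then x = 15 + 21·0 = 15, valid modulo lcm(21, 14) = 42: x ≡ 15 (mod 42).
  Combine with x ≡ 1 (mod 4): gcd(42, 4) = 2; 1 - 15 = -14, which IS divisible by 2, so compatible.
    Write x = 15 + 42·t and substitute into x ≡ 1 (mod 4): 42·t ≡ 1 − 15 = -14 (mod 4).
    Divide the congruence (and modulus) by g = 2: 21·t ≡ -7 (mod 2).
    Reduce coefficients mod 2: 1·t ≡ 1 (mod 2).
    So t ≡ 1 (mod 2).
    Then x = 15 + 42·1 = 57, valid modulo lcm(42, 4) = 84: x ≡ 57 (mod 84).
Verify: 57 mod 21 = 15, 57 mod 14 = 1, 57 mod 4 = 1.

x ≡ 57 (mod 84).


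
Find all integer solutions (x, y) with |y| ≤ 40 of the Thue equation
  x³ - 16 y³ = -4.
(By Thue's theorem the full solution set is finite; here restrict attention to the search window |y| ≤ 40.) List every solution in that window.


The equation is x³ - 16y³ = -4. For fixed y, x³ = 16·y³ − 4, so a solution requires the RHS to be a perfect cube.
Strategy: iterate y from -40 to 40, compute RHS = 16·y³ − 4, and check whether it is a (positive or negative) perfect cube.
Check small values of y:
  y = 0: RHS = -4 is not a perfect cube.
  y = 1: RHS = 12 is not a perfect cube.
  y = -1: RHS = -20 is not a perfect cube.
  y = 2: RHS = 124 is not a perfect cube.
  y = -2: RHS = -132 is not a perfect cube.
  y = 3: RHS = 428 is not a perfect cube.
  y = -3: RHS = -436 is not a perfect cube.
Continuing the search up to |y| = 40 finds no solutions either.
No (x, y) in the scanned range satisfies the equation.

No integer solutions with |y| ≤ 40.


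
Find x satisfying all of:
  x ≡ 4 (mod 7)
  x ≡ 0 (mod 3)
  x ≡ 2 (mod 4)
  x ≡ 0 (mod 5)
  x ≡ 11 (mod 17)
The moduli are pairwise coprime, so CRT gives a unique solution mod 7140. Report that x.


Product of moduli M = 7 · 3 · 4 · 5 · 17 = 7140.
Merge one congruence at a time:
  Start: x ≡ 4 (mod 7).
  Combine with x ≡ 0 (mod 3); new modulus lcm = 21.
    Write x = 4 + 7·t and substitute into x ≡ 0 (mod 3): 7·t ≡ 0 − 4 = -4 (mod 3).
    Reduce coefficients mod 3: 1·t ≡ 2 (mod 3).
    So t ≡ 2 (mod 3).
    Then x = 4 + 7·2 = 18, valid modulo lcm(7, 3) = 21: x ≡ 18 (mod 21).
  Combine with x ≡ 2 (mod 4); new modulus lcm = 84.
    Write x = 18 + 21·t and substitute into x ≡ 2 (mod 4): 21·t ≡ 2 − 18 = -16 (mod 4).
    Reduce coefficients mod 4: 1·t ≡ 0 (mod 4).
    So t ≡ 0 (mod 4).
    Then x = 18 + 21·0 = 18, valid modulo lcm(21, 4) = 84: x ≡ 18 (mod 84).
  Combine with x ≡ 0 (mod 5); new modulus lcm = 420.
    Write x = 18 + 84·t and substitute into x ≡ 0 (mod 5): 84·t ≡ 0 − 18 = -18 (mod 5).
    Reduce coefficients mod 5: 4·t ≡ 2 (mod 5).
    The inverse of 4 mod 5 is 4 (since 4·4 = 16 = 3·5 + 1), so t ≡ 4·2 = 8 ≡ 3 (mod 5).
    Then x = 18 + 84·3 = 270, valid modulo lcm(84, 5) = 420: x ≡ 270 (mod 420).
  Combine with x ≡ 11 (mod 17); new modulus lcm = 7140.
    Write x = 270 + 420·t and substitute into x ≡ 11 (mod 17): 420·t ≡ 11 − 270 = -259 (mod 17).
    Reduce coefficients mod 17: 12·t ≡ 13 (mod 17).
    The inverse of 12 mod 17 is 10 (since 12·10 = 120 = 7·17 + 1), so t ≡ 10·13 = 130 ≡ 11 (mod 17).
    Then x = 270 + 420·11 = 4890, valid modulo lcm(420, 17) = 7140: x ≡ 4890 (mod 7140).
Verify against each original: 4890 mod 7 = 4, 4890 mod 3 = 0, 4890 mod 4 = 2, 4890 mod 5 = 0, 4890 mod 17 = 11.

x ≡ 4890 (mod 7140).


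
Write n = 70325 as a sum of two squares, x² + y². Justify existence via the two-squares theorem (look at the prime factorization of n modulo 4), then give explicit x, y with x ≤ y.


Step 1: Factor n = 70325 = 5^2 · 29 · 97.
Step 2: Check the mod-4 condition on each prime factor: 5 ≡ 1 (mod 4), exponent 2; 29 ≡ 1 (mod 4), exponent 1; 97 ≡ 1 (mod 4), exponent 1.
All primes ≡ 3 (mod 4) appear to even exponent (or don't appear), so by the two-squares theorem n IS expressible as a sum of two squares.
Step 3: Build a representation. Group n = k² · m with k = 5 and m = 29 · 97 = 2813 (a product of primes ≡ 1 (mod 4)); a representation of m scales to one of n via (k·x)² + (k·y)² = k²(x² + y²). Each prime p ≡ 1 (mod 4) is itself a sum of two squares; find a² by testing p − a² for a perfect square:
  29: 29 − 1² = 28, 29 − 2² = 25 = 5² ⇒ 29 = 2² + 5².
  97: 97 − 1² = 96, 97 − 2² = 93, 97 − 3² = 88, 97 − 4² = 81 = 9² ⇒ 97 = 4² + 9².
  Combine using the Brahmagupta–Fibonacci identity (a² + b²)(c² + d²) = (ac − bd)² + (ad + bc)² = (ac + bd)² + (ad − bc)²:
  29 · 97 = 2813: from (2² + 5²)(4² + 9²), take (2·4 − 5·9, 2·9 + 5·4) = (8 − 45, 18 + 20) = (-37, 38); dropping signs (only squares matter) gives (37, 38); check 37² + 38² = 1369 + 1444 = 2813 ✓.
  Scale by k = 5: (5·37, 5·38) = (185, 190).
Step 4: Order so x ≤ y and verify: 185² + 190² = 34225 + 36100 = 70325 = n. ✓

n = 70325 = 185² + 190² (one valid representation with x ≤ y).


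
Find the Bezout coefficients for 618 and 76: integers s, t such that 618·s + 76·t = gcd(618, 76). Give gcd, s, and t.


Euclidean algorithm on (618, 76) — divide until remainder is 0:
  618 = 8 · 76 + 10
  76 = 7 · 10 + 6
  10 = 1 · 6 + 4
  6 = 1 · 4 + 2
  4 = 2 · 2 + 0
gcd(618, 76) = 2.
Track Bezout coefficients alongside the remainders: start with r₀ = 618 = a·1 + b·0 (s = 1, t = 0) and r₁ = 76 = a·0 + b·1 (s = 0, t = 1); each new remainder r_{k+1} = r_{k-1} − q_k·r_k inherits s_{k+1} = s_{k-1} − q_k·s_k, t_{k+1} = t_{k-1} − q_k·t_k, so r_k = a·s_k + b·t_k at every step:
  q = 8: r = 10, s = 1 − 8·0 = 1, t = 0 − 8·1 = -8  (check: 618·1 + 76·(-8) = 10)
  q = 7: r = 6, s = 0 − 7·1 = -7, t = 1 − 7·(-8) = 57  (check: 618·(-7) + 76·57 = 6)
  q = 1: r = 4, s = 1 − 1·(-7) = 8, t = -8 − 1·57 = -65  (check: 618·8 + 76·(-65) = 4)
  q = 1: r = 2, s = -7 − 1·8 = -15, t = 57 − 1·(-65) = 122  (check: 618·(-15) + 76·122 = 2)
The row with r = 2 (the gcd) gives the Bezout coefficients s = -15, t = 122.
Result: 618 · (-15) + 76 · (122) = 2.

gcd(618, 76) = 2; s = -15, t = 122 (check: 618·(-15) + 76·122 = 2).


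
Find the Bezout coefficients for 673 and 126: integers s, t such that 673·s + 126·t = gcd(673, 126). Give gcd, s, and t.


Euclidean algorithm on (673, 126) — divide until remainder is 0:
  673 = 5 · 126 + 43
  126 = 2 · 43 + 40
  43 = 1 · 40 + 3
  40 = 13 · 3 + 1
  3 = 3 · 1 + 0
gcd(673, 126) = 1.
Track Bezout coefficients alongside the remainders: start with r₀ = 673 = a·1 + b·0 (s = 1, t = 0) and r₁ = 126 = a·0 + b·1 (s = 0, t = 1); each new remainder r_{k+1} = r_{k-1} − q_k·r_k inherits s_{k+1} = s_{k-1} − q_k·s_k, t_{k+1} = t_{k-1} − q_k·t_k, so r_k = a·s_k + b·t_k at every step:
  q = 5: r = 43, s = 1 − 5·0 = 1, t = 0 − 5·1 = -5  (check: 673·1 + 126·(-5) = 43)
  q = 2: r = 40, s = 0 − 2·1 = -2, t = 1 − 2·(-5) = 11  (check: 673·(-2) + 126·11 = 40)
  q = 1: r = 3, s = 1 − 1·(-2) = 3, t = -5 − 1·11 = -16  (check: 673·3 + 126·(-16) = 3)
  q = 13: r = 1, s = -2 − 13·3 = -41, t = 11 − 13·(-16) = 219  (check: 673·(-41) + 126·219 = 1)
The row with r = 1 (the gcd) gives the Bezout coefficients s = -41, t = 219.
Result: 673 · (-41) + 126 · (219) = 1.

gcd(673, 126) = 1; s = -41, t = 219 (check: 673·(-41) + 126·219 = 1).


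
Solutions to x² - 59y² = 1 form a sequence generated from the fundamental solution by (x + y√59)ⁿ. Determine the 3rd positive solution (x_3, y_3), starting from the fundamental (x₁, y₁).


Step 1: Find the fundamental solution (x₁, y₁) of x² - 59y² = 1.
  Expand √59 as a continued fraction. a₀ = ⌊√59⌋ = 7; iterate m_{k+1} = d_k·a_k − m_k, d_{k+1} = (59 − m_{k+1}²)/d_k, a_{k+1} = ⌊(a₀ + m_{k+1})/d_{k+1}⌋ (starting m₀ = 0, d₀ = 1), with convergents p_k = a_k·p_{k-1} + p_{k-2}, q_k = a_k·q_{k-1} + q_{k-2} (p₋₁ = 1, q₋₁ = 0):
  k = 0: a₀ = 7; p₀/q₀ = 7/1; p₀² − 59·q₀² = 49 − 59 = -10.
  k = 1: m = 7, d = 10, a = ⌊(7 + 7)/10⌋ = 1; p/q = (1·7 + 1)/(1·1 + 0) = 8/1; p² − 59·q² = 64 − 59 = 5.
  k = 2: m = 3, d = 5, a = ⌊(7 + 3)/5⌋ = 2; p/q = (2·8 + 7)/(2·1 + 1) = 23/3; p² − 59·q² = 529 − 531 = -2.
  k = 3: m = 7, d = 2, a = ⌊(7 + 7)/2⌋ = 7; p/q = (7·23 + 8)/(7·3 + 1) = 169/22; p² − 59·q² = 28561 − 28556 = 5.
  k = 4: m = 7, d = 5, a = ⌊(7 + 7)/5⌋ = 2; p/q = (2·169 + 23)/(2·22 + 3) = 361/47; p² − 59·q² = 130321 − 130331 = -10.
  k = 5: m = 3, d = 10, a = ⌊(7 + 3)/10⌋ = 1; p/q = (1·361 + 169)/(1·47 + 22) = 530/69; p² − 59·q² = 280900 − 280899 = 1.
  The first convergent with p² − 59·q² = 1 gives the fundamental solution (x₁, y₁) = (530, 69).
Step 2: Apply the recurrence (x_{n+1}, y_{n+1}) = (x₁x_n + 59y₁y_n, x₁y_n + y₁x_n) repeatedly.
  From (x_1, y_1) = (530, 69): x_2 = 530·530 + 59·69·69 = 561799; y_2 = 530·69 + 69·530 = 73140.
  From (x_2, y_2) = (561799, 73140): x_3 = 530·561799 + 59·69·73140 = 595506410; y_3 = 530·73140 + 69·561799 = 77528331.
Step 3: Verify x_3² - 59·y_3² = 354627884351088100 - 354627884351088099 = 1 (should be 1). ✓

(x_1, y_1) = (530, 69); (x_3, y_3) = (595506410, 77528331).


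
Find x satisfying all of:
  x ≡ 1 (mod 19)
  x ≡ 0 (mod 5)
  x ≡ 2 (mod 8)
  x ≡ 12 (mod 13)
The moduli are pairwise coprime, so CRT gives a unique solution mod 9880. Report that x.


Product of moduli M = 19 · 5 · 8 · 13 = 9880.
Merge one congruence at a time:
  Start: x ≡ 1 (mod 19).
  Combine with x ≡ 0 (mod 5); new modulus lcm = 95.
    Write x = 1 + 19·t and substitute into x ≡ 0 (mod 5): 19·t ≡ 0 − 1 = -1 (mod 5).
    Reduce coefficients mod 5: 4·t ≡ 4 (mod 5).
    The inverse of 4 mod 5 is 4 (since 4·4 = 16 = 3·5 + 1), so t ≡ 4·4 = 16 ≡ 1 (mod 5).
    Then x = 1 + 19·1 = 20, valid modulo lcm(19, 5) = 95: x ≡ 20 (mod 95).
  Combine with x ≡ 2 (mod 8); new modulus lcm = 760.
    Write x = 20 + 95·t and substitute into x ≡ 2 (mod 8): 95·t ≡ 2 − 20 = -18 (mod 8).
    Reduce coefficients mod 8: 7·t ≡ 6 (mod 8).
    The inverse of 7 mod 8 is 7 (since 7·7 = 49 = 6·8 + 1), so t ≡ 7·6 = 42 ≡ 2 (mod 8).
    Then x = 20 + 95·2 = 210, valid modulo lcm(95, 8) = 760: x ≡ 210 (mod 760).
  Combine with x ≡ 12 (mod 13); new modulus lcm = 9880.
    Write x = 210 + 760·t and substitute into x ≡ 12 (mod 13): 760·t ≡ 12 − 210 = -198 (mod 13).
    Reduce coefficients mod 13: 6·t ≡ 10 (mod 13).
    The inverse of 6 mod 13 is 11 (since 6·11 = 66 = 5·13 + 1), so t ≡ 11·10 = 110 ≡ 6 (mod 13).
    Then x = 210 + 760·6 = 4770, valid modulo lcm(760, 13) = 9880: x ≡ 4770 (mod 9880).
Verify against each original: 4770 mod 19 = 1, 4770 mod 5 = 0, 4770 mod 8 = 2, 4770 mod 13 = 12.

x ≡ 4770 (mod 9880).


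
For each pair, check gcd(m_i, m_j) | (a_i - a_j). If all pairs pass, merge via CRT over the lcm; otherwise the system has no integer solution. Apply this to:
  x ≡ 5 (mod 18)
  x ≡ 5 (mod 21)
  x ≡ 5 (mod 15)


Moduli 18, 21, 15 are not pairwise coprime, so CRT works modulo lcm(m_i) when all pairwise compatibility conditions hold.
Pairwise compatibility: gcd(m_i, m_j) must divide a_i - a_j for every pair.
Merge one congruence at a time:
  Start: x ≡ 5 (mod 18).
  Combine with x ≡ 5 (mod 21): gcd(18, 21) = 3; 5 - 5 = 0, which IS divisible by 3, so compatible.
    Write x = 5 + 18·t and substitute into x ≡ 5 (mod 21): 18·t ≡ 5 − 5 = 0 (mod 21).
    Divide the congruence (and modulus) by g = 3: 6·t ≡ 0 (mod 7).
    The inverse of 6 mod 7 is 6 (since 6·6 = 36 = 5·7 + 1), so t ≡ 6·0 = 0 ≡ 0 (mod 7).
    Then x = 5 + 18·0 = 5, valid modulo lcm(18, 21) = 126: x ≡ 5 (mod 126).
  Combine with x ≡ 5 (mod 15): gcd(126, 15) = 3; 5 - 5 = 0, which IS divisible by 3, so compatible.
    Write x = 5 + 126·t and substitute into x ≡ 5 (mod 15): 126·t ≡ 5 − 5 = 0 (mod 15).
    Divide the congruence (and modulus) by g = 3: 42·t ≡ 0 (mod 5).
    Reduce coefficients mod 5: 2·t ≡ 0 (mod 5).
    The inverse of 2 mod 5 is 3 (since 2·3 = 6 = 1·5 + 1), so t ≡ 3·0 = 0 ≡ 0 (mod 5).
    Then x = 5 + 126·0 = 5, valid modulo lcm(126, 15) = 630: x ≡ 5 (mod 630).
Verify: 5 mod 18 = 5, 5 mod 21 = 5, 5 mod 15 = 5.

x ≡ 5 (mod 630).


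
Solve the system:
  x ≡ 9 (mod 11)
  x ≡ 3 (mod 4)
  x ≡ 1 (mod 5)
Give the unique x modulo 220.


Moduli 11, 4, 5 are pairwise coprime; by CRT there is a unique solution modulo M = 11 · 4 · 5 = 220.
Solve pairwise, accumulating the modulus:
  Start with x ≡ 9 (mod 11).
  Combine with x ≡ 3 (mod 4): since gcd(11, 4) = 1, we get a unique residue mod 44.
    Write x = 9 + 11·t and substitute into x ≡ 3 (mod 4): 11·t ≡ 3 − 9 = -6 (mod 4).
    Reduce coefficients mod 4: 3·t ≡ 2 (mod 4).
    The inverse of 3 mod 4 is 3 (since 3·3 = 9 = 2·4 + 1), so t ≡ 3·2 = 6 ≡ 2 (mod 4).
    Then x = 9 + 11·2 = 31, valid modulo lcm(11, 4) = 44: x ≡ 31 (mod 44).
  Combine with x ≡ 1 (mod 5): since gcd(44, 5) = 1, we get a unique residue mod 220.
    Write x = 31 + 44·t and substitute into x ≡ 1 (mod 5): 44·t ≡ 1 − 31 = -30 (mod 5).
    Reduce coefficients mod 5: 4·t ≡ 0 (mod 5).
    The inverse of 4 mod 5 is 4 (since 4·4 = 16 = 3·5 + 1), so t ≡ 4·0 = 0 ≡ 0 (mod 5).
    Then x = 31 + 44·0 = 31, valid modulo lcm(44, 5) = 220: x ≡ 31 (mod 220).
Verify: 31 mod 11 = 9 ✓, 31 mod 4 = 3 ✓, 31 mod 5 = 1 ✓.

x ≡ 31 (mod 220).


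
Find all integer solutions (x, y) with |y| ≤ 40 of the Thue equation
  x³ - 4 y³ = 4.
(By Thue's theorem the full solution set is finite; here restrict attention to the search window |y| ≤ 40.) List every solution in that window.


The equation is x³ - 4y³ = 4. For fixed y, x³ = 4·y³ + 4, so a solution requires the RHS to be a perfect cube.
Strategy: iterate y from -40 to 40, compute RHS = 4·y³ + 4, and check whether it is a (positive or negative) perfect cube.
Check small values of y:
  y = 0: RHS = 4 is not a perfect cube.
  y = 1: RHS = 8 = (2)³ ⇒ x = 2 works.
  y = -1: RHS = 0 = (0)³ ⇒ x = 0 works.
  y = 2: RHS = 36 is not a perfect cube.
  y = -2: RHS = -28 is not a perfect cube.
  y = 3: RHS = 112 is not a perfect cube.
  y = -3: RHS = -104 is not a perfect cube.
Continuing the search up to |y| = 40 finds no further solutions beyond those listed.
Collected solutions: (0, -1), (2, 1).

Solutions (with |y| ≤ 40): (0, -1), (2, 1).


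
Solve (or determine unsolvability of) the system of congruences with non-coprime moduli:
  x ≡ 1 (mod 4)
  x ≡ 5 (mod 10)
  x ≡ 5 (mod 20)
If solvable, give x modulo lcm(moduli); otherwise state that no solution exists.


Moduli 4, 10, 20 are not pairwise coprime, so CRT works modulo lcm(m_i) when all pairwise compatibility conditions hold.
Pairwise compatibility: gcd(m_i, m_j) must divide a_i - a_j for every pair.
Merge one congruence at a time:
  Start: x ≡ 1 (mod 4).
  Combine with x ≡ 5 (mod 10): gcd(4, 10) = 2; 5 - 1 = 4, which IS divisible by 2, so compatible.
    Write x = 1 + 4·t and substitute into x ≡ 5 (mod 10): 4·t ≡ 5 − 1 = 4 (mod 10).
    Divide the congruence (and modulus) by g = 2: 2·t ≡ 2 (mod 5).
    The inverse of 2 mod 5 is 3 (since 2·3 = 6 = 1·5 + 1), so t ≡ 3·2 = 6 ≡ 1 (mod 5).
    Then x = 1 + 4·1 = 5, valid modulo lcm(4, 10) = 20: x ≡ 5 (mod 20).
  Combine with x ≡ 5 (mod 20): gcd(20, 20) = 20; 5 - 5 = 0, which IS divisible by 20, so compatible.
    Write x = 5 + 20·t and substitute into x ≡ 5 (mod 20): 20·t ≡ 5 − 5 = 0 (mod 20).
    Divide the congruence (and modulus) by g = 20: 1·t ≡ 0 (mod 1).
    Modulo 1 every t works; take t = 0.
    Then x = 5 + 20·0 = 5, valid modulo lcm(20, 20) = 20: x ≡ 5 (mod 20).
Verify: 5 mod 4 = 1, 5 mod 10 = 5, 5 mod 20 = 5.

x ≡ 5 (mod 20).


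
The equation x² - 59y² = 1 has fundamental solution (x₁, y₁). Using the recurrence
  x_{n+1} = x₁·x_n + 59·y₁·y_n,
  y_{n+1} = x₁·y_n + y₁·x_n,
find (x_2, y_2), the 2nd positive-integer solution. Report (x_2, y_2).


Step 1: Find the fundamental solution (x₁, y₁) of x² - 59y² = 1.
  Expand √59 as a continued fraction. a₀ = ⌊√59⌋ = 7; iterate m_{k+1} = d_k·a_k − m_k, d_{k+1} = (59 − m_{k+1}²)/d_k, a_{k+1} = ⌊(a₀ + m_{k+1})/d_{k+1}⌋ (starting m₀ = 0, d₀ = 1), with convergents p_k = a_k·p_{k-1} + p_{k-2}, q_k = a_k·q_{k-1} + q_{k-2} (p₋₁ = 1, q₋₁ = 0):
  k = 0: a₀ = 7; p₀/q₀ = 7/1; p₀² − 59·q₀² = 49 − 59 = -10.
  k = 1: m = 7, d = 10, a = ⌊(7 + 7)/10⌋ = 1; p/q = (1·7 + 1)/(1·1 + 0) = 8/1; p² − 59·q² = 64 − 59 = 5.
  k = 2: m = 3, d = 5, a = ⌊(7 + 3)/5⌋ = 2; p/q = (2·8 + 7)/(2·1 + 1) = 23/3; p² − 59·q² = 529 − 531 = -2.
  k = 3: m = 7, d = 2, a = ⌊(7 + 7)/2⌋ = 7; p/q = (7·23 + 8)/(7·3 + 1) = 169/22; p² − 59·q² = 28561 − 28556 = 5.
  k = 4: m = 7, d = 5, a = ⌊(7 + 7)/5⌋ = 2; p/q = (2·169 + 23)/(2·22 + 3) = 361/47; p² − 59·q² = 130321 − 130331 = -10.
  k = 5: m = 3, d = 10, a = ⌊(7 + 3)/10⌋ = 1; p/q = (1·361 + 169)/(1·47 + 22) = 530/69; p² − 59·q² = 280900 − 280899 = 1.
  The first convergent with p² − 59·q² = 1 gives the fundamental solution (x₁, y₁) = (530, 69).
Step 2: Apply the recurrence (x_{n+1}, y_{n+1}) = (x₁x_n + 59y₁y_n, x₁y_n + y₁x_n) repeatedly.
  From (x_1, y_1) = (530, 69): x_2 = 530·530 + 59·69·69 = 561799; y_2 = 530·69 + 69·530 = 73140.
Step 3: Verify x_2² - 59·y_2² = 315618116401 - 315618116400 = 1 (should be 1). ✓

(x_1, y_1) = (530, 69); (x_2, y_2) = (561799, 73140).


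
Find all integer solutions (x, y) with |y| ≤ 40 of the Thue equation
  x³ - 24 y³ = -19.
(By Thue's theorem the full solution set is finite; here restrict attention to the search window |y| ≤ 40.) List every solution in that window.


The equation is x³ - 24y³ = -19. For fixed y, x³ = 24·y³ − 19, so a solution requires the RHS to be a perfect cube.
Strategy: iterate y from -40 to 40, compute RHS = 24·y³ − 19, and check whether it is a (positive or negative) perfect cube.
Check small values of y:
  y = 0: RHS = -19 is not a perfect cube.
  y = 1: RHS = 5 is not a perfect cube.
  y = -1: RHS = -43 is not a perfect cube.
  y = 2: RHS = 173 is not a perfect cube.
  y = -2: RHS = -211 is not a perfect cube.
  y = 3: RHS = 629 is not a perfect cube.
  y = -3: RHS = -667 is not a perfect cube.
Continuing the search up to |y| = 40 finds no solutions either.
No (x, y) in the scanned range satisfies the equation.

No integer solutions with |y| ≤ 40.


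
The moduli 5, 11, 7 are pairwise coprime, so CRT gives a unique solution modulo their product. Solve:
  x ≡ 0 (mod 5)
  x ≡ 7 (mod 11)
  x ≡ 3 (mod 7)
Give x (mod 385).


Moduli 5, 11, 7 are pairwise coprime; by CRT there is a unique solution modulo M = 5 · 11 · 7 = 385.
Solve pairwise, accumulating the modulus:
  Start with x ≡ 0 (mod 5).
  Combine with x ≡ 7 (mod 11): since gcd(5, 11) = 1, we get a unique residue mod 55.
    Write x = 0 + 5·t and substitute into x ≡ 7 (mod 11): 5·t ≡ 7 − 0 = 7 (mod 11).
    The inverse of 5 mod 11 is 9 (since 5·9 = 45 = 4·11 + 1), so t ≡ 9·7 = 63 ≡ 8 (mod 11).
    Then x = 0 + 5·8 = 40, valid modulo lcm(5, 11) = 55: x ≡ 40 (mod 55).
  Combine with x ≡ 3 (mod 7): since gcd(55, 7) = 1, we get a unique residue mod 385.
    Write x = 40 + 55·t and substitute into x ≡ 3 (mod 7): 55·t ≡ 3 − 40 = -37 (mod 7).
    Reduce coefficients mod 7: 6·t ≡ 5 (mod 7).
    The inverse of 6 mod 7 is 6 (since 6·6 = 36 = 5·7 + 1), so t ≡ 6·5 = 30 ≡ 2 (mod 7).
    Then x = 40 + 55·2 = 150, valid modulo lcm(55, 7) = 385: x ≡ 150 (mod 385).
Verify: 150 mod 5 = 0 ✓, 150 mod 11 = 7 ✓, 150 mod 7 = 3 ✓.

x ≡ 150 (mod 385).


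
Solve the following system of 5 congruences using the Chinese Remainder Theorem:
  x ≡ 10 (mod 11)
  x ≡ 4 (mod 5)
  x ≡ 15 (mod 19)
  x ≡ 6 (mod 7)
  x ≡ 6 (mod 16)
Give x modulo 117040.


Product of moduli M = 11 · 5 · 19 · 7 · 16 = 117040.
Merge one congruence at a time:
  Start: x ≡ 10 (mod 11).
  Combine with x ≡ 4 (mod 5); new modulus lcm = 55.
    Write x = 10 + 11·t and substitute into x ≡ 4 (mod 5): 11·t ≡ 4 − 10 = -6 (mod 5).
    Reduce coefficients mod 5: 1·t ≡ 4 (mod 5).
    So t ≡ 4 (mod 5).
    Then x = 10 + 11·4 = 54, valid modulo lcm(11, 5) = 55: x ≡ 54 (mod 55).
  Combine with x ≡ 15 (mod 19); new modulus lcm = 1045.
    Write x = 54 + 55·t and substitute into x ≡ 15 (mod 19): 55·t ≡ 15 − 54 = -39 (mod 19).
    Reduce coefficients mod 19: 17·t ≡ 18 (mod 19).
    The inverse of 17 mod 19 is 9 (since 17·9 = 153 = 8·19 + 1), so t ≡ 9·18 = 162 ≡ 10 (mod 19).
    Then x = 54 + 55·10 = 604, valid modulo lcm(55, 19) = 1045: x ≡ 604 (mod 1045).
  Combine with x ≡ 6 (mod 7); new modulus lcm = 7315.
    Write x = 604 + 1045·t and substitute into x ≡ 6 (mod 7): 1045·t ≡ 6 − 604 = -598 (mod 7).
    Reduce coefficients mod 7: 2·t ≡ 4 (mod 7).
    The inverse of 2 mod 7 is 4 (since 2·4 = 8 = 1·7 + 1), so t ≡ 4·4 = 16 ≡ 2 (mod 7).
    Then x = 604 + 1045·2 = 2694, valid modulo lcm(1045, 7) = 7315: x ≡ 2694 (mod 7315).
  Combine with x ≡ 6 (mod 16); new modulus lcm = 117040.
    Write x = 2694 + 7315·t and substitute into x ≡ 6 (mod 16): 7315·t ≡ 6 − 2694 = -2688 (mod 16).
    Reduce coefficients mod 16: 3·t ≡ 0 (mod 16).
    The inverse of 3 mod 16 is 11 (since 3·11 = 33 = 2·16 + 1), so t ≡ 11·0 = 0 ≡ 0 (mod 16).
    Then x = 2694 + 7315·0 = 2694, valid modulo lcm(7315, 16) = 117040: x ≡ 2694 (mod 117040).
Verify against each original: 2694 mod 11 = 10, 2694 mod 5 = 4, 2694 mod 19 = 15, 2694 mod 7 = 6, 2694 mod 16 = 6.

x ≡ 2694 (mod 117040).


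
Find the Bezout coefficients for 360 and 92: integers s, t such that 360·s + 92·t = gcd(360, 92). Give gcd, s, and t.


Euclidean algorithm on (360, 92) — divide until remainder is 0:
  360 = 3 · 92 + 84
  92 = 1 · 84 + 8
  84 = 10 · 8 + 4
  8 = 2 · 4 + 0
gcd(360, 92) = 4.
Track Bezout coefficients alongside the remainders: start with r₀ = 360 = a·1 + b·0 (s = 1, t = 0) and r₁ = 92 = a·0 + b·1 (s = 0, t = 1); each new remainder r_{k+1} = r_{k-1} − q_k·r_k inherits s_{k+1} = s_{k-1} − q_k·s_k, t_{k+1} = t_{k-1} − q_k·t_k, so r_k = a·s_k + b·t_k at every step:
  q = 3: r = 84, s = 1 − 3·0 = 1, t = 0 − 3·1 = -3  (check: 360·1 + 92·(-3) = 84)
  q = 1: r = 8, s = 0 − 1·1 = -1, t = 1 − 1·(-3) = 4  (check: 360·(-1) + 92·4 = 8)
  q = 10: r = 4, s = 1 − 10·(-1) = 11, t = -3 − 10·4 = -43  (check: 360·11 + 92·(-43) = 4)
The row with r = 4 (the gcd) gives the Bezout coefficients s = 11, t = -43.
Result: 360 · (11) + 92 · (-43) = 4.

gcd(360, 92) = 4; s = 11, t = -43 (check: 360·11 + 92·(-43) = 4).


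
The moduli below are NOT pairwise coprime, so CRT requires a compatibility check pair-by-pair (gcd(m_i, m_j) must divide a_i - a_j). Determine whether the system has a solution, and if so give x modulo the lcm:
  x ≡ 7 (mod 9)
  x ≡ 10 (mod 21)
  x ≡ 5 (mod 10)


Moduli 9, 21, 10 are not pairwise coprime, so CRT works modulo lcm(m_i) when all pairwise compatibility conditions hold.
Pairwise compatibility: gcd(m_i, m_j) must divide a_i - a_j for every pair.
Merge one congruence at a time:
  Start: x ≡ 7 (mod 9).
  Combine with x ≡ 10 (mod 21): gcd(9, 21) = 3; 10 - 7 = 3, which IS divisible by 3, so compatible.
    Write x = 7 + 9·t and substitute into x ≡ 10 (mod 21): 9·t ≡ 10 − 7 = 3 (mod 21).
    Divide the congruence (and modulus) by g = 3: 3·t ≡ 1 (mod 7).
    The inverse of 3 mod 7 is 5 (since 3·5 = 15 = 2·7 + 1), so t ≡ 5·1 = 5 ≡ 5 (mod 7).
    Then x = 7 + 9·5 = 52, valid modulo lcm(9, 21) = 63: x ≡ 52 (mod 63).
  Combine with x ≡ 5 (mod 10): gcd(63, 10) = 1; 5 - 52 = -47, which IS divisible by 1, so compatible.
    Write x = 52 + 63·t and substitute into x ≡ 5 (mod 10): 63·t ≡ 5 − 52 = -47 (mod 10).
    Reduce coefficients mod 10: 3·t ≡ 3 (mod 10).
    The inverse of 3 mod 10 is 7 (since 3·7 = 21 = 2·10 + 1), so t ≡ 7·3 = 21 ≡ 1 (mod 10).
    Then x = 52 + 63·1 = 115, valid modulo lcm(63, 10) = 630: x ≡ 115 (mod 630).
Verify: 115 mod 9 = 7, 115 mod 21 = 10, 115 mod 10 = 5.

x ≡ 115 (mod 630).


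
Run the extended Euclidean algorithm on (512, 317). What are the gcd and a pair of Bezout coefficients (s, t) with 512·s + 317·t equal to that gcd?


Euclidean algorithm on (512, 317) — divide until remainder is 0:
  512 = 1 · 317 + 195
  317 = 1 · 195 + 122
  195 = 1 · 122 + 73
  122 = 1 · 73 + 49
  73 = 1 · 49 + 24
  49 = 2 · 24 + 1
  24 = 24 · 1 + 0
gcd(512, 317) = 1.
Track Bezout coefficients alongside the remainders: start with r₀ = 512 = a·1 + b·0 (s = 1, t = 0) and r₁ = 317 = a·0 + b·1 (s = 0, t = 1); each new remainder r_{k+1} = r_{k-1} − q_k·r_k inherits s_{k+1} = s_{k-1} − q_k·s_k, t_{k+1} = t_{k-1} − q_k·t_k, so r_k = a·s_k + b·t_k at every step:
  q = 1: r = 195, s = 1 − 1·0 = 1, t = 0 − 1·1 = -1  (check: 512·1 + 317·(-1) = 195)
  q = 1: r = 122, s = 0 − 1·1 = -1, t = 1 − 1·(-1) = 2  (check: 512·(-1) + 317·2 = 122)
  q = 1: r = 73, s = 1 − 1·(-1) = 2, t = -1 − 1·2 = -3  (check: 512·2 + 317·(-3) = 73)
  q = 1: r = 49, s = -1 − 1·2 = -3, t = 2 − 1·(-3) = 5  (check: 512·(-3) + 317·5 = 49)
  q = 1: r = 24, s = 2 − 1·(-3) = 5, t = -3 − 1·5 = -8  (check: 512·5 + 317·(-8) = 24)
  q = 2: r = 1, s = -3 − 2·5 = -13, t = 5 − 2·(-8) = 21  (check: 512·(-13) + 317·21 = 1)
The row with r = 1 (the gcd) gives the Bezout coefficients s = -13, t = 21.
Result: 512 · (-13) + 317 · (21) = 1.

gcd(512, 317) = 1; s = -13, t = 21 (check: 512·(-13) + 317·21 = 1).


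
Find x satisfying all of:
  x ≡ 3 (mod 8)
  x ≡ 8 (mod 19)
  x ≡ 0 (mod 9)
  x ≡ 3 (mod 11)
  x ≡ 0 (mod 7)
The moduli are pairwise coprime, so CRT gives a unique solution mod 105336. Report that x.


Product of moduli M = 8 · 19 · 9 · 11 · 7 = 105336.
Merge one congruence at a time:
  Start: x ≡ 3 (mod 8).
  Combine with x ≡ 8 (mod 19); new modulus lcm = 152.
    Write x = 3 + 8·t and substitute into x ≡ 8 (mod 19): 8·t ≡ 8 − 3 = 5 (mod 19).
    The inverse of 8 mod 19 is 12 (since 8·12 = 96 = 5·19 + 1), so t ≡ 12·5 = 60 ≡ 3 (mod 19).
    Then x = 3 + 8·3 = 27, valid modulo lcm(8, 19) = 152: x ≡ 27 (mod 152).
  Combine with x ≡ 0 (mod 9); new modulus lcm = 1368.
    Write x = 27 + 152·t and substitute into x ≡ 0 (mod 9): 152·t ≡ 0 − 27 = -27 (mod 9).
    Reduce coefficients mod 9: 8·t ≡ 0 (mod 9).
    The inverse of 8 mod 9 is 8 (since 8·8 = 64 = 7·9 + 1), so t ≡ 8·0 = 0 ≡ 0 (mod 9).
    Then x = 27 + 152·0 = 27, valid modulo lcm(152, 9) = 1368: x ≡ 27 (mod 1368).
  Combine with x ≡ 3 (mod 11); new modulus lcm = 15048.
    Write x = 27 + 1368·t and substitute into x ≡ 3 (mod 11): 1368·t ≡ 3 − 27 = -24 (mod 11).
    Reduce coefficients mod 11: 4·t ≡ 9 (mod 11).
    The inverse of 4 mod 11 is 3 (since 4·3 = 12 = 1·11 + 1), so t ≡ 3·9 = 27 ≡ 5 (mod 11).
    Then x = 27 + 1368·5 = 6867, valid modulo lcm(1368, 11) = 15048: x ≡ 6867 (mod 15048).
  Combine with x ≡ 0 (mod 7); new modulus lcm = 105336.
    Write x = 6867 + 15048·t and substitute into x ≡ 0 (mod 7): 15048·t ≡ 0 − 6867 = -6867 (mod 7).
    Reduce coefficients mod 7: 5·t ≡ 0 (mod 7).
    The inverse of 5 mod 7 is 3 (since 5·3 = 15 = 2·7 + 1), so t ≡ 3·0 = 0 ≡ 0 (mod 7).
    Then x = 6867 + 15048·0 = 6867, valid modulo lcm(15048, 7) = 105336: x ≡ 6867 (mod 105336).
Verify against each original: 6867 mod 8 = 3, 6867 mod 19 = 8, 6867 mod 9 = 0, 6867 mod 11 = 3, 6867 mod 7 = 0.

x ≡ 6867 (mod 105336).
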